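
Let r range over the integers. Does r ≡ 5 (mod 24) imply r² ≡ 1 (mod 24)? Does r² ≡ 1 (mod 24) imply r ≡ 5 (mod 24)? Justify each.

[⇒] Suppose r ≡ 5 (mod 24). Write r = 24j + 5. Then (24j + 5)² = 576j² + 240j + 25 = 24(24j² + 10j + 1) + 1, so r² ≡ 1 (mod 24).

[⇐] This fails: take r = 1. Then 1² = 1 ≡ 1 (mod 24), yet 1 ≡ 1 (mod 24), not 5.

Only the forward direction holds.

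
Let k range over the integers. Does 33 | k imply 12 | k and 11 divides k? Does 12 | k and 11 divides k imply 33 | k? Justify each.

(⇒) fails; (⇐) holds.

[⇒] This fails: take k = 33. Certainly 33 ∣ 33, but 12 ∤ 33.

[⇐] Suppose 12 ∣ k and 11 ∣ k. Any common multiple of 12 and 11 is a multiple of their lcm; here gcd(12, 11) = 1, so lcm(12, 11) = 12·11 = 132, so 132 ∣ k. Since 33 ∣ 132, it follows that 33 ∣ k.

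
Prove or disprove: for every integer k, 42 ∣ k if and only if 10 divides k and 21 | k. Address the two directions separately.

Not equivalent: only (⇐) holds.

(→) This fails: take k = 42. Certainly 42 ∣ 42, but 10 ∤ 42.

(←) Suppose 10 ∣ k and 21 ∣ k. Any common multiple of 10 and 21 is a multiple of their lcm; here gcd(10, 21) = 1, so lcm(10, 21) = 10·21 = 210, so 210 ∣ k. Since 42 ∣ 210, it follows that 42 ∣ k.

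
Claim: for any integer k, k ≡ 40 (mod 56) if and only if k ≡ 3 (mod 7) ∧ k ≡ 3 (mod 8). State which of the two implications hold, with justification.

[⇒] This fails: k = 40 gives 40 ≡ 40 (mod 56) but 40 ≡ 5 (mod 7), so the conjunction on the right does not hold.

[⇐] This fails: k = 3 satisfies both congruences on the right (3 ≡ 3 mod 7 and 3 ≡ 3 mod 8) yet 3 ≡ 3 (mod 56), not 40.

Neither direction holds.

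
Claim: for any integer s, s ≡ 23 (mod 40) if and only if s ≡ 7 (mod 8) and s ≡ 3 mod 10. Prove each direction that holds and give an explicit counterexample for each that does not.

Both directions hold.

Forward direction. Suppose s ≡ 23 (mod 40); write s = 40j + 23. Since 8 ∣ 40, reducing mod 8 gives s ≡ 23 ≡ 7 (mod 8); since 10 ∣ 40, reducing mod 10 gives s ≡ 23 ≡ 3 (mod 10).

Converse. If s ≡ 7 (mod 8) and s ≡ 3 (mod 10), then by the Chinese remainder theorem s ≡ 23 (mod 40). This is exactly s ≡ 23 (mod 40).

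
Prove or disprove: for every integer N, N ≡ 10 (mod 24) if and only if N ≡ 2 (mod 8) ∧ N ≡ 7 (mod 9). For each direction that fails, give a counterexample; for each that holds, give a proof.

Not equivalent: only (⇐) holds.

[⇒] This fails: N = 10 gives 10 ≡ 10 (mod 24) but 10 ≡ 1 (mod 9), so the conjunction on the right does not hold.

[⇐] Conversely, if N ≡ 2 (mod 8) and N ≡ 7 (mod 9), then by the Chinese remainder theorem N ≡ 34 (mod 72). Since 34 ≡ 10 (mod 24) and 24 ∣ 72, we get N ≡ 10 (mod 24).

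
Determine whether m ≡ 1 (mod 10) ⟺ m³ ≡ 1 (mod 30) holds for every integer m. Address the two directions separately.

(⇒) fails; (⇐) holds.

(→) This fails: take m = 11. Then 11 ≡ 1 (mod 10), but 11³ = 1331 ≡ 11 (mod 30), not 1.

(←) Conversely, the residues r modulo 30 with r³ ≡ 1 (mod 30) are exactly {1}, and each is ≡ 1 (mod 10).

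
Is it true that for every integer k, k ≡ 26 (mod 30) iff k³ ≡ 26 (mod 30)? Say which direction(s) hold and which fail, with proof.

(⟹) Suppose k ≡ 26 (mod 30). Write k = 30j + 26. Then (30j + 26)³ = 27000j³ + 70200j² + 60840j + 17576 = 30(900j³ + 2340j² + 2028j + 585) + 26, so k³ ≡ 26 (mod 30).

(⟸) Conversely, suppose k³ ≡ 26 (mod 30). The only residue r in {0, …, 29} with r³ ≡ 26 (mod 30) is r = 26, so k ≡ 26 (mod 30).

The biconditional holds.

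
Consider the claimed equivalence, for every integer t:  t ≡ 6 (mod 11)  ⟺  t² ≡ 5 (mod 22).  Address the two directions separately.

Both directions fail.

(⇒) This fails: take t = 6. Then 6 ≡ 6 (mod 11), but 6² = 36 ≡ 14 (mod 22), not 5.

(⇐) This fails: take t = 7. Then 7² = 49 ≡ 5 (mod 22), yet 7 ≡ 7 (mod 11), not 6.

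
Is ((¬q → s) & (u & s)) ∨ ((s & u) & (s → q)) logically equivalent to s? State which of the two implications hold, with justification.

(→) Assume the antecedent. If s is true, s reduces to true regardless of the other variables. If s is false, the antecedent cannot hold. Either way s holds.

(←) This fails. Under s = T, q = F, u = F, the left side is false but the right side is true.

The forward direction holds; the converse fails.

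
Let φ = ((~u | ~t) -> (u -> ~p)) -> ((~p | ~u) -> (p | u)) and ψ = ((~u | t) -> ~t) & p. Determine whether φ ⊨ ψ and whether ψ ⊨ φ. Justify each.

Only the reverse direction holds.

(⇐) Assume the antecedent. If p is true, the consequent reduces to true regardless of the other variables. If p is false, the antecedent cannot hold. Either way the consequent holds.

(⇒) This fails. Under p = T, t = T, u = F, the left side is true but the right side is false.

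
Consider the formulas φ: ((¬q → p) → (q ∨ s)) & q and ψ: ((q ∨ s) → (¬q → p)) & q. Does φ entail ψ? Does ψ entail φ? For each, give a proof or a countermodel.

Forward direction. Assume the antecedent. If p is true, the antecedent forces (p = T, s = F, q = T) or (p = T, s = T, q = T), and ((q ∨ s) → (¬q → p)) & q holds there. If p is false, the antecedent forces (p = F, s = F, q = T) or (p = F, s = T, q = T), and ((q ∨ s) → (¬q → p)) & q holds there. Either way ((q ∨ s) → (¬q → p)) & q holds.

Converse. Assume the antecedent. If p is true, the antecedent forces (p = T, s = F, q = T) or (p = T, s = T, q = T), and ((¬q → p) → (q ∨ s)) & q holds there. If p is false, the antecedent forces (p = F, s = F, q = T) or (p = F, s = T, q = T), and ((¬q → p) → (q ∨ s)) & q holds there. Either way ((¬q → p) → (q ∨ s)) & q holds.

Both directions hold; the statement is true.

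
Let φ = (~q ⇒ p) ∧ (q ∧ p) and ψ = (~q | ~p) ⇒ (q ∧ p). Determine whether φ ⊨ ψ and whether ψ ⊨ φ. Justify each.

(→) Assume the antecedent. If q is true, the antecedent forces (q = T, p = T), and (~q | ~p) ⇒ (q ∧ p) holds there. If q is false, the antecedent cannot hold. Either way (~q | ~p) ⇒ (q ∧ p) holds.

(←) Assume the antecedent. If q is true, the antecedent forces (q = T, p = T), and (~q ⇒ p) ∧ (q ∧ p) holds there. If q is false, the antecedent cannot hold. Either way (~q ⇒ p) ∧ (q ∧ p) holds.

The biconditional holds.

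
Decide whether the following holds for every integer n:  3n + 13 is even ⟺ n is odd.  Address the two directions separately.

(⇒) Suppose 3n + 13 is even. Since 3 is odd, 3n and n have the same parity, so 3n + 13 ≡ n + 13 (mod 2). As 13 is odd, 3n + 13 is even exactly when n is odd. Thus n is odd.

(⇐) Conversely, suppose n is odd; write n = 2j + 1. Then 3n + 13 = 3·(2j + 1) + 13 = 2·3j + 16, which is even.

Both implications hold.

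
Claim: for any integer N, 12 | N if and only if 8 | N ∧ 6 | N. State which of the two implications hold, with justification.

(⇒) fails; (⇐) holds.

(→) This fails: take N = 12. Certainly 12 ∣ 12, but 8 ∤ 12.

(←) Suppose 8 ∣ N and 6 ∣ N. Any common multiple of 8 and 6 is a multiple of their lcm; here lcm(8, 6) = 8·6/gcd(8, 6) = 48/2 = 24, so 24 ∣ N. Since 12 ∣ 24, it follows that 12 ∣ N.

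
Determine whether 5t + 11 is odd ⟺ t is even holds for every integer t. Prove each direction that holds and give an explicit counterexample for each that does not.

Equivalent; both directions hold.

Forward direction. Suppose 5t + 11 is odd. Since 5 is odd, 5t and t have the same parity, so 5t + 11 ≡ t + 11 (mod 2). As 11 is odd, 5t + 11 is odd exactly when t is even. Thus t is even.

Converse. Suppose t is even; write t = 2j. Then 5t + 11 = 5·(2j) + 11 = 2·5j + 11, which is odd.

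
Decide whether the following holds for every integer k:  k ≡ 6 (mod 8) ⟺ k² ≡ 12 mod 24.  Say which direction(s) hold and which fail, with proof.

Both directions fail.

(→) This fails: take k = 14. Then 14 ≡ 6 (mod 8), but 14² = 196 ≡ 4 (mod 24), not 12.

(←) This fails: take k = 18. Then 18² = 324 ≡ 12 (mod 24), yet 18 ≡ 2 (mod 8), not 6.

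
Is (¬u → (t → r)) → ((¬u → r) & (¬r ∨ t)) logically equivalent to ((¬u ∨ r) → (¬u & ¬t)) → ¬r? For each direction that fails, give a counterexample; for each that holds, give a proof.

(⇒) Assume the antecedent. If t is true, ((¬u ∨ r) → (¬u & ¬t)) → ¬r reduces to true regardless of the other variables. If t is false, the antecedent forces (t = F, u = T, r = F), and ((¬u ∨ r) → (¬u & ¬t)) → ¬r holds there. Either way ((¬u ∨ r) → (¬u & ¬t)) → ¬r holds.

(⇐) This fails. Under t = F, u = F, r = F, the left side is false but the right side is true.

The forward direction holds; the converse fails.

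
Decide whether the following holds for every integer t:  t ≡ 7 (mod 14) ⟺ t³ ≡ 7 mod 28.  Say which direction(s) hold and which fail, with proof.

Forward direction. This fails: take t = 21. Then 21 ≡ 7 (mod 14), but 21³ = 9261 ≡ 21 (mod 28), not 7.

Converse. The residues r modulo 28 with r³ ≡ 7 (mod 28) are exactly {7}, and each is ≡ 7 (mod 14).

Only the converse holds.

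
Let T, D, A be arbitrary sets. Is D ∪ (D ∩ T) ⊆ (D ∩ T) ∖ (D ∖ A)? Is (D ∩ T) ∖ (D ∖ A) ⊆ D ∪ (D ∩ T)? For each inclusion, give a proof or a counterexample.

Only the reverse inclusion holds.

(⊇) Let x ∈ (D ∩ T) ∖ (D ∖ A). Then x ∈ T ∩ D ∩ A, from which x ∈ D ∪ (D ∩ T).

(⊆) This inclusion fails. Take T = ∅, D = {1}, A = ∅; then 1 ∈ D ∪ (D ∩ T) but 1 ∉ (D ∩ T) ∖ (D ∖ A).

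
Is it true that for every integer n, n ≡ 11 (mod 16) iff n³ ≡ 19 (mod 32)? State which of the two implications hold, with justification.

(→) This fails: take n = 27. Then 27 ≡ 11 (mod 16), but 27³ = 19683 ≡ 3 (mod 32), not 19.

(←) Conversely, the residues r modulo 32 with r³ ≡ 19 (mod 32) are exactly {11}, and each is ≡ 11 (mod 16).

The forward direction fails; the converse holds.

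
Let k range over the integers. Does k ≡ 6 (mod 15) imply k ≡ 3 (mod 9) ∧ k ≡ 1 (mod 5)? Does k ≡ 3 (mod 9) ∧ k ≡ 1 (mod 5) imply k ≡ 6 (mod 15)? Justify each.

Not equivalent: only (⇐) holds.

Forward direction. This fails: k = 36 gives 36 ≡ 6 (mod 15) but 36 ≡ 0 (mod 9), so the conjunction on the right does not hold.

Converse. If k ≡ 3 (mod 9) and k ≡ 1 (mod 5), then by the Chinese remainder theorem k ≡ 21 (mod 45). Since 21 ≡ 6 (mod 15) and 15 ∣ 45, we get k ≡ 6 (mod 15).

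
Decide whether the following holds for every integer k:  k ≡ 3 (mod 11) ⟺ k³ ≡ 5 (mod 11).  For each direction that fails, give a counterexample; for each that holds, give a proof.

[⇒] Suppose k ≡ 3 (mod 11). Write k = 11j + 3. Then (11j + 3)³ = 1331j³ + 1089j² + 297j + 27 = 11(121j³ + 99j² + 27j + 2) + 5, so k³ ≡ 5 (mod 11).

[⇐] Conversely, suppose k³ ≡ 5 (mod 11). The only residue r in {0, …, 10} with r³ ≡ 5 (mod 11) is r = 3, so k ≡ 3 (mod 11).

Both directions hold.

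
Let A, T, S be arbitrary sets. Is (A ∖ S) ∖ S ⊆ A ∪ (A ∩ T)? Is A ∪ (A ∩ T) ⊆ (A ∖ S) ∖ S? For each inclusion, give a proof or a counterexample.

Only the forward inclusion holds.

Forward inclusion. Let x ∈ (A ∖ S) ∖ S. Then either x ∈ A and x ∉ T, S; or x ∈ A ∩ T and x ∉ S. In each case x ∈ A ∪ (A ∩ T), so (A ∖ S) ∖ S ⊆ A ∪ (A ∩ T).

Reverse inclusion. This inclusion fails. Take A = {1}, T = ∅, S = {1}; then 1 ∈ A ∪ (A ∩ T) but 1 ∉ (A ∖ S) ∖ S.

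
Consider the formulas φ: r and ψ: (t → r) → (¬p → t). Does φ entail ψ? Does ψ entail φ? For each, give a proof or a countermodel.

Both directions fail.

Forward direction. This fails. Under t = F, r = T, p = F, the left side is true but the right side is false.

Converse. This fails. Under t = T, r = F, p = F, the left side is false but the right side is true.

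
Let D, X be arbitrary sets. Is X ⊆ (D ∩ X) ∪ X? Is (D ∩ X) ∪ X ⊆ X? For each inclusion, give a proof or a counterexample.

(⊆) Let x ∈ X. Then either x ∈ X and x ∉ D; or x ∈ D ∩ X. In each case x ∈ (D ∩ X) ∪ X, so X ⊆ (D ∩ X) ∪ X.

(⊇) Let x ∈ (D ∩ X) ∪ X. Then either x ∈ X and x ∉ D; or x ∈ D ∩ X. In each case x ∈ X, so (D ∩ X) ∪ X ⊆ X.

Both inclusions hold; the sets are equal.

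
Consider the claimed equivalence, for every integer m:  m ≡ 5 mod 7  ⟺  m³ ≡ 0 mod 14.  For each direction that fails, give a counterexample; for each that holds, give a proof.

(⟹) This fails: take m = 5. Then 5 ≡ 5 (mod 7), but 5³ = 125 ≡ 13 (mod 14), not 0.

(⟸) This fails: take m = 0. Then 0³ = 0 ≡ 0 (mod 14), yet 0 ≡ 0 (mod 7), not 5.

Both directions fail.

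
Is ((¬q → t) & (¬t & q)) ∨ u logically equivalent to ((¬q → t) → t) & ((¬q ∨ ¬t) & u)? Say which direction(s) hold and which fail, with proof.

The forward direction fails; the converse holds.

[⇒] This fails. Under u = F, q = T, t = F, the left side is true but the right side is false.

[⇐] Assume the antecedent. If u is true, ((¬q → t) & (¬t & q)) ∨ u reduces to true regardless of the other variables. If u is false, the antecedent cannot hold. Either way ((¬q → t) & (¬t & q)) ∨ u holds.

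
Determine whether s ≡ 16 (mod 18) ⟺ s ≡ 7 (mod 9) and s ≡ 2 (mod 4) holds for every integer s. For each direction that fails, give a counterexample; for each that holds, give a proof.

Only the converse holds.

[⇒] This fails: s = 16 gives 16 ≡ 16 (mod 18) but 16 ≡ 0 (mod 4), so the conjunction on the right does not hold.

[⇐] Conversely, if s ≡ 7 (mod 9) and s ≡ 2 (mod 4), then by the Chinese remainder theorem s ≡ 34 (mod 36). Since 34 ≡ 16 (mod 18) and 18 ∣ 36, we get s ≡ 16 (mod 18).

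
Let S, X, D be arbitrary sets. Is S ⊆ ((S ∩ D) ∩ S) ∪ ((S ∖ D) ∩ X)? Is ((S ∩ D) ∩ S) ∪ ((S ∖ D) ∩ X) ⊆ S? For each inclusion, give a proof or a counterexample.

Only the reverse inclusion holds.

Reverse inclusion. Let x ∈ ((S ∩ D) ∩ S) ∪ ((S ∖ D) ∩ X). Then either x ∈ S ∩ X and x ∉ D; or x ∈ S ∩ D and x ∉ X; or x ∈ S ∩ X ∩ D. In each case x ∈ S, so ((S ∩ D) ∩ S) ∪ ((S ∖ D) ∩ X) ⊆ S.

Forward inclusion. This inclusion fails. Take S = {1}, X = ∅, D = ∅; then 1 ∈ S but 1 ∉ ((S ∩ D) ∩ S) ∪ ((S ∖ D) ∩ X).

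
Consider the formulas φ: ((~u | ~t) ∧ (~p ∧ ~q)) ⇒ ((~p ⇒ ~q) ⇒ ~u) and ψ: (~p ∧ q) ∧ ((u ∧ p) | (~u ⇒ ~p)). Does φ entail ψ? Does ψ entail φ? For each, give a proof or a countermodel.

Only the reverse direction holds.

[⇒] This fails. Under p = F, u = F, t = F, q = F, the left side is true but the right side is false.

[⇐] Assume the antecedent. If u is true, the antecedent forces (p = F, u = T, t = F, q = T) or (p = F, u = T, t = T, q = T), and the consequent holds there. If u is false, the consequent reduces to true regardless of the other variables. Either way the consequent holds.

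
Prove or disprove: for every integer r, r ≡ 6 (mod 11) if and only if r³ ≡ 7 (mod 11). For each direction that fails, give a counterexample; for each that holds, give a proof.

The biconditional holds.

(⇒) Suppose r ≡ 6 (mod 11). Write r = 11j + 6. Then (11j + 6)³ = 1331j³ + 2178j² + 1188j + 216 = 11(121j³ + 198j² + 108j + 19) + 7, so r³ ≡ 7 (mod 11).

(⇐) Conversely, suppose r³ ≡ 7 (mod 11). The only residue r in {0, …, 10} with r³ ≡ 7 (mod 11) is r = 6, so r ≡ 6 (mod 11).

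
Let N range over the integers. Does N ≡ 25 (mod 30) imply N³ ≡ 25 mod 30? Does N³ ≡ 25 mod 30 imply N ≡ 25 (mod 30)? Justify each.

Both implications hold.

(→) Suppose N ≡ 25 (mod 30). Write N = 30j + 25. Then (30j + 25)³ = 27000j³ + 67500j² + 56250j + 15625 = 30(900j³ + 2250j² + 1875j + 520) + 25, so N³ ≡ 25 (mod 30).

(←) Conversely, suppose N³ ≡ 25 (mod 30). The only residue r in {0, …, 29} with r³ ≡ 25 (mod 30) is r = 25, so N ≡ 25 (mod 30).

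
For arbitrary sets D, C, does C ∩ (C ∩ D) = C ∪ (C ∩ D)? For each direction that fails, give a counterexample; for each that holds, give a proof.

(⊆) holds; (⊇) fails.

(⟸) This inclusion fails. Take D = ∅, C = {1}; then 1 ∈ C ∪ (C ∩ D) but 1 ∉ C ∩ (C ∩ D).

(⟹) Let x ∈ C ∩ (C ∩ D). Then x ∈ D ∩ C, from which x ∈ C ∪ (C ∩ D).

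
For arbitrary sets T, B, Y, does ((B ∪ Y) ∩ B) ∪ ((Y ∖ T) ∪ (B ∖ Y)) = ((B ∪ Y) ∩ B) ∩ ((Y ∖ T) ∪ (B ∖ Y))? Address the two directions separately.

Only the reverse inclusion holds.

(⊆) This inclusion fails. Take T = ∅, B = ∅, Y = {1}; then 1 ∈ ((B ∪ Y) ∩ B) ∪ ((Y ∖ T) ∪ (B ∖ Y)) but 1 ∉ ((B ∪ Y) ∩ B) ∩ ((Y ∖ T) ∪ (B ∖ Y)).

(⊇) Let x ∈ ((B ∪ Y) ∩ B) ∩ ((Y ∖ T) ∪ (B ∖ Y)). Then either x ∈ B and x ∉ T, Y; or x ∈ T ∩ B and x ∉ Y; or x ∈ B ∩ Y and x ∉ T. In each case x ∈ ((B ∪ Y) ∩ B) ∪ ((Y ∖ T) ∪ (B ∖ Y)), so ((B ∪ Y) ∩ B) ∩ ((Y ∖ T) ∪ (B ∖ Y)) ⊆ ((B ∪ Y) ∩ B) ∪ ((Y ∖ T) ∪ (B ∖ Y)).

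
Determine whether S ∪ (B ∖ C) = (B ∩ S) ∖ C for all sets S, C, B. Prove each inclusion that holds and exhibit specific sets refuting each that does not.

(⟹) This inclusion fails. Take S = {1}, C = ∅, B = ∅; then 1 ∈ S ∪ (B ∖ C) but 1 ∉ (B ∩ S) ∖ C.

(⟸) Let x ∈ (B ∩ S) ∖ C. Then x ∈ S ∩ B and x ∉ C, from which x ∈ S ∪ (B ∖ C).

(⊆) fails; (⊇) holds.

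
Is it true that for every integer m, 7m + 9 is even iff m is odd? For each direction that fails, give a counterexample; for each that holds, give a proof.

(⟸) Suppose m is odd; write m = 2j + 1. Then 7m + 9 = 7·(2j + 1) + 9 = 2·7j + 16, which is even.

(⟹) Suppose 7m + 9 is even. Since 7 is odd, 7m and m have the same parity, so 7m + 9 ≡ m + 9 (mod 2). As 9 is odd, 7m + 9 is even exactly when m is odd. Thus m is odd.

Both implications hold.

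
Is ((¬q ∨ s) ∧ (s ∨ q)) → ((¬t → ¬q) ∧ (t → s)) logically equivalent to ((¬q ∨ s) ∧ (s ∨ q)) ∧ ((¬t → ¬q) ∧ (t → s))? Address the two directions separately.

Forward direction. This fails. Under t = F, s = F, q = F, the left side is true but the right side is false.

Converse. Assume the antecedent. If t is true, the consequent reduces to true regardless of the other variables. If t is false, the antecedent forces (t = F, s = T, q = F), and the consequent holds there. Either way the consequent holds.

The forward direction fails; the converse holds.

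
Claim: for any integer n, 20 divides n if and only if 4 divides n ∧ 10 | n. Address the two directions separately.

Both implications hold.

(→) If 20 ∣ n, write n = 20q. Since 20 = 5·4, n = 4·(5q), so 4 ∣ n; and since 20 = 2·10, n = 10·(2q), so 10 ∣ n.

(←) Suppose 4 ∣ n and 10 ∣ n. Any common multiple of 4 and 10 is a multiple of their lcm; here lcm(4, 10) = 4·10/gcd(4, 10) = 40/2 = 20, so 20 ∣ n.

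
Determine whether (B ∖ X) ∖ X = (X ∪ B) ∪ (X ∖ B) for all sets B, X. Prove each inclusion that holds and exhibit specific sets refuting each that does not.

(⟹) Let x ∈ (B ∖ X) ∖ X. Then x ∈ B and x ∉ X, from which x ∈ (X ∪ B) ∪ (X ∖ B).

(⟸) This inclusion fails. Take B = ∅, X = {1}; then 1 ∈ (X ∪ B) ∪ (X ∖ B) but 1 ∉ (B ∖ X) ∖ X.

(⊆) holds; (⊇) fails.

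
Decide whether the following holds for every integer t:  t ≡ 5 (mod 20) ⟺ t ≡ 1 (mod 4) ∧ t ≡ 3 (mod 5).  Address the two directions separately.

Forward direction. This fails: t = 5 gives 5 ≡ 5 (mod 20) but 5 ≡ 0 (mod 5), so the conjunction on the right does not hold.

Converse. This fails: t = 13 satisfies both congruences on the right (13 ≡ 1 mod 4 and 13 ≡ 3 mod 5) yet 13 ≡ 13 (mod 20), not 5.

Neither direction holds.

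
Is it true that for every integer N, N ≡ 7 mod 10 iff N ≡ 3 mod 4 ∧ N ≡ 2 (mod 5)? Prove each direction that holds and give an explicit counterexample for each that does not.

Converse. If N ≡ 3 (mod 4) and N ≡ 2 (mod 5), then by the Chinese remainder theorem N ≡ 7 (mod 20). Since 7 ≡ 7 (mod 10) and 10 ∣ 20, we get N ≡ 7 (mod 10).

Forward direction. This fails: N = 17 gives 17 ≡ 7 (mod 10) but 17 ≡ 1 (mod 4), so the conjunction on the right does not hold.

Only the reverse direction holds.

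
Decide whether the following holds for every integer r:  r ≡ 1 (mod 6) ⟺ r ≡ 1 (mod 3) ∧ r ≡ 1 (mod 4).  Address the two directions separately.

(⇒) fails; (⇐) holds.

[⇒] This fails: r = 7 gives 7 ≡ 1 (mod 6) but 7 ≡ 3 (mod 4), so the conjunction on the right does not hold.

[⇐] Conversely, if r ≡ 1 (mod 3) and r ≡ 1 (mod 4), then by the Chinese remainder theorem r ≡ 1 (mod 12). Since 1 ≡ 1 (mod 6) and 6 ∣ 12, we get r ≡ 1 (mod 6).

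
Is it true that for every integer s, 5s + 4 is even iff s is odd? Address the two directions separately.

(⇒) fails and (⇐) fails.

Forward direction. This fails: s = 4 gives 5s + 4 = 24, which is even, but 4 is even, not odd.

Converse. This also fails: s = 5 is odd, but 5s + 4 = 29 is odd, not even.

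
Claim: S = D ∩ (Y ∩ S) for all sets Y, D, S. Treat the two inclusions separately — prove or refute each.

Forward inclusion. This inclusion fails. Take Y = ∅, D = ∅, S = {1}; then 1 ∈ S but 1 ∉ D ∩ (Y ∩ S).

Reverse inclusion. Let x ∈ D ∩ (Y ∩ S). Then x ∈ Y ∩ D ∩ S, from which x ∈ S.

(⊆) fails; (⊇) holds.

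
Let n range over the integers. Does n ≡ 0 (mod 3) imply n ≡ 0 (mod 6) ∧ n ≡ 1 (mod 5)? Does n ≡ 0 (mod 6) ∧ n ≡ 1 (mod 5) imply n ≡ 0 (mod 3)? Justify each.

Not equivalent: only (⇐) holds.

Forward direction. This fails: n = 0 gives 0 ≡ 0 (mod 3) but 0 ≡ 0 (mod 5), so the conjunction on the right does not hold.

Converse. If n ≡ 0 (mod 6) and n ≡ 1 (mod 5), then by the Chinese remainder theorem n ≡ 6 (mod 30). Since 6 ≡ 0 (mod 3) and 3 ∣ 30, we get n ≡ 0 (mod 3).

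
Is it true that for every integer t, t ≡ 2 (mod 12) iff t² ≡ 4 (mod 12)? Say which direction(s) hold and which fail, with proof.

Not equivalent: only (⇒) holds.

(⇐) This fails: take t = 4. Then 4² = 16 ≡ 4 (mod 12), yet 4 ≡ 4 (mod 12), not 2.

(⇒) Suppose t ≡ 2 (mod 12). Write t = 12j + 2. Then (12j + 2)² = 144j² + 48j + 4 = 12(12j² + 4j) + 4, so t² ≡ 4 (mod 12).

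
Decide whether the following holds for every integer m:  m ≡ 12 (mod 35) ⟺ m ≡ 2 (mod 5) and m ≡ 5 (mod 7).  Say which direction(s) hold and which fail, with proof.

(⇒) Suppose m ≡ 12 (mod 35); write m = 35j + 12. Since 5 ∣ 35, reducing mod 5 gives m ≡ 12 ≡ 2 (mod 5); since 7 ∣ 35, reducing mod 7 gives m ≡ 12 ≡ 5 (mod 7).

(⇐) Conversely, if m ≡ 2 (mod 5) and m ≡ 5 (mod 7), then by the Chinese remainder theorem m ≡ 12 (mod 35). This is exactly m ≡ 12 (mod 35).

Both directions hold; the statement is true.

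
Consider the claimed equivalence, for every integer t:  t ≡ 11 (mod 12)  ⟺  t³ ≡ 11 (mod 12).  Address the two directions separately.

Both directions hold.

Forward direction. Suppose t ≡ 11 (mod 12). Write t = 12j + 11. Then (12j + 11)³ = 1728j³ + 4752j² + 4356j + 1331 = 12(144j³ + 396j² + 363j + 110) + 11, so t³ ≡ 11 (mod 12).

Converse. For the converse, argue contrapositively. If t ≢ 11 (mod 12), then t is congruent to one of 0, 1, 2, 3, 4, 5, 6, 7, 8, 9, 10 modulo 12, and these give t³ ≡ 0, 1, 8, 3, 4, 5, 0, 7, 8, 9, 4 respectively — never 11.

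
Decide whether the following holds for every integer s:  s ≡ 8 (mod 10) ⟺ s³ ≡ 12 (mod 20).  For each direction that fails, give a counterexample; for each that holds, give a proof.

Both implications hold.

(⇒) Suppose s ≡ 8 (mod 10). Working modulo 20, s ∈ {8, 18}; for each such r, r³ ≡ 12 (mod 20).

(⇐) Conversely, the residues r modulo 20 with r³ ≡ 12 (mod 20) are exactly {8, 18}, and each is ≡ 8 (mod 10).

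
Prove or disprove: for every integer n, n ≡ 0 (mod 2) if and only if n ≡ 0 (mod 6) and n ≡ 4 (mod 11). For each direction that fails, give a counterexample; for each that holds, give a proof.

[⇒] This fails: n = 0 gives 0 ≡ 0 (mod 2) but 0 ≡ 0 (mod 11), so the conjunction on the right does not hold.

[⇐] Conversely, if n ≡ 0 (mod 6) and n ≡ 4 (mod 11), then by the Chinese remainder theorem n ≡ 48 (mod 66). Since 48 ≡ 0 (mod 2) and 2 ∣ 66, we get n ≡ 0 (mod 2).

Not equivalent: only (⇐) holds.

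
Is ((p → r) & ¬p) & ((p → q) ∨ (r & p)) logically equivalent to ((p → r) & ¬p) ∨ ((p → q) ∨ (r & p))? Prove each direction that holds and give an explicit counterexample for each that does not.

(⇒) Assume the antecedent. If q is true, the consequent reduces to true regardless of the other variables. If q is false, the antecedent forces (q = F, p = F, r = F) or (q = F, p = F, r = T), and the consequent holds there. Either way the consequent holds.

(⇐) This fails. Under q = T, p = T, r = F, the left side is false but the right side is true.

The forward direction holds; the converse fails.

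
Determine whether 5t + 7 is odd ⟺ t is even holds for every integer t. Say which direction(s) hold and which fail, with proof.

(⇒) Suppose 5t + 7 is odd. Since 5 is odd, 5t and t have the same parity, so 5t + 7 ≡ t + 7 (mod 2). As 7 is odd, 5t + 7 is odd exactly when t is even. Thus t is even.

(⇐) Conversely, suppose t is even; write t = 2j. Then 5t + 7 = 5·(2j) + 7 = 2·5j + 7, which is odd.

Both implications hold.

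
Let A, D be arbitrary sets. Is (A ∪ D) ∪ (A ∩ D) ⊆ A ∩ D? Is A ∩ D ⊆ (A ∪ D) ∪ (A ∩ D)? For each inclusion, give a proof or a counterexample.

Forward inclusion. This inclusion fails. Take A = {1}, D = ∅; then 1 ∈ (A ∪ D) ∪ (A ∩ D) but 1 ∉ A ∩ D.

Reverse inclusion. Let x ∈ A ∩ D. Then x ∈ A ∩ D, from which x ∈ (A ∪ D) ∪ (A ∩ D).

Only the reverse inclusion holds.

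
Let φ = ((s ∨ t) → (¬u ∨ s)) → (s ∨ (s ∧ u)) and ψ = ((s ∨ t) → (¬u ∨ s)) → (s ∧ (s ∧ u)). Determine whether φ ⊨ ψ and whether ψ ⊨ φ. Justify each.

Only the reverse direction holds.

[⇒] This fails. Under t = F, s = T, u = F, the left side is true but the right side is false.

[⇐] Assume the antecedent. If t is true, the antecedent forces (t = T, s = F, u = T) or (t = T, s = T, u = T), and the consequent holds there. If t is false, the antecedent forces (t = F, s = T, u = T), and the consequent holds there. Either way the consequent holds.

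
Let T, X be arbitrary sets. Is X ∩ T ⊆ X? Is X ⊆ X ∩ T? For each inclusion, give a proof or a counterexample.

Only the forward inclusion holds.

(⊇) This inclusion fails. Take T = ∅, X = {1}; then 1 ∈ X but 1 ∉ X ∩ T.

(⊆) Let x ∈ X ∩ T. Then x ∈ T ∩ X, from which x ∈ X.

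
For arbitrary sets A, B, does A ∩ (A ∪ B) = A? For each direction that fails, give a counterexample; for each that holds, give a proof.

Reverse inclusion. Let x ∈ A. Then either x ∈ A and x ∉ B; or x ∈ A ∩ B. In each case x ∈ A ∩ (A ∪ B), so A ⊆ A ∩ (A ∪ B).

Forward inclusion. Let x ∈ A ∩ (A ∪ B). Then either x ∈ A and x ∉ B; or x ∈ A ∩ B. In each case x ∈ A, so A ∩ (A ∪ B) ⊆ A.

Both inclusions hold.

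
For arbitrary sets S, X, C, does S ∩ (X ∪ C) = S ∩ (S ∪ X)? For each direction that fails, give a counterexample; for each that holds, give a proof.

Only the forward inclusion holds.

(⊆) Let x ∈ S ∩ (X ∪ C). Then either x ∈ S ∩ X and x ∉ C; or x ∈ S ∩ C and x ∉ X; or x ∈ S ∩ X ∩ C. In each case x ∈ S ∩ (S ∪ X), so S ∩ (X ∪ C) ⊆ S ∩ (S ∪ X).

(⊇) This inclusion fails. Take S = {1}, X = ∅, C = ∅; then 1 ∈ S ∩ (S ∪ X) but 1 ∉ S ∩ (X ∪ C).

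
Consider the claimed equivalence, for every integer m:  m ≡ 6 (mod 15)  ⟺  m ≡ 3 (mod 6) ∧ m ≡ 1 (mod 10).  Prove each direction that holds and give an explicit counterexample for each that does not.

(⟸) If m ≡ 3 (mod 6) and m ≡ 1 (mod 10), then by the Chinese remainder theorem m ≡ 21 (mod 30). Since 21 ≡ 6 (mod 15) and 15 ∣ 30, we get m ≡ 6 (mod 15).

(⟹) This fails: m = 6 gives 6 ≡ 6 (mod 15) but 6 ≡ 0 (mod 6), so the conjunction on the right does not hold.

Not equivalent: only (⇐) holds.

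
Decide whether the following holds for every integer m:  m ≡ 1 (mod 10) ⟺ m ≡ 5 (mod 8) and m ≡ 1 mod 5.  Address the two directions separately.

[⇒] This fails: m = 1 gives 1 ≡ 1 (mod 10) but 1 ≡ 1 (mod 8), so the conjunction on the right does not hold.

[⇐] Conversely, if m ≡ 5 (mod 8) and m ≡ 1 (mod 5), then by the Chinese remainder theorem m ≡ 21 (mod 40). Since 21 ≡ 1 (mod 10) and 10 ∣ 40, we get m ≡ 1 (mod 10).

Not equivalent: only (⇐) holds.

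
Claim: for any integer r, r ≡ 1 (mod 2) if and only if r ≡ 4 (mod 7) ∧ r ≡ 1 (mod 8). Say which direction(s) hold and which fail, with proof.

(⇒) This fails: r = 1 gives 1 ≡ 1 (mod 2) but 1 ≡ 1 (mod 7), so the conjunction on the right does not hold.

(⇐) Conversely, if r ≡ 4 (mod 7) and r ≡ 1 (mod 8), then by the Chinese remainder theorem r ≡ 25 (mod 56). Since 25 ≡ 1 (mod 2) and 2 ∣ 56, we get r ≡ 1 (mod 2).

Only the converse holds.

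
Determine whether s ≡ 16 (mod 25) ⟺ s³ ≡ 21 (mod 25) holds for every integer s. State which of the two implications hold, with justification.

[⇒] Suppose s ≡ 16 (mod 25). Write s = 25j + 16. Then (25j + 16)³ = 15625j³ + 30000j² + 19200j + 4096 = 25(625j³ + 1200j² + 768j + 163) + 21, so s³ ≡ 21 (mod 25).

[⇐] Conversely, suppose s³ ≡ 21 (mod 25). The only residue r in {0, …, 24} with r³ ≡ 21 (mod 25) is r = 16, so s ≡ 16 (mod 25).

The biconditional holds.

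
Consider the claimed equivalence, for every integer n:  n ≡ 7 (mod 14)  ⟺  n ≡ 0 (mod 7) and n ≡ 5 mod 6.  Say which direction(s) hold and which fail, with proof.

The forward direction fails; the converse holds.

Forward direction. This fails: n = 21 gives 21 ≡ 7 (mod 14) but 21 ≡ 3 (mod 6), so the conjunction on the right does not hold.

Converse. If n ≡ 0 (mod 7) and n ≡ 5 (mod 6), then by the Chinese remainder theorem n ≡ 35 (mod 42). Since 35 ≡ 7 (mod 14) and 14 ∣ 42, we get n ≡ 7 (mod 14).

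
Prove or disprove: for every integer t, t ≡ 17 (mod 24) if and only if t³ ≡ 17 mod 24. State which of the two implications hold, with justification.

Equivalent; both directions hold.

Forward direction. Suppose t ≡ 17 (mod 24). Write t = 24j + 17. Then (24j + 17)³ = 13824j³ + 29376j² + 20808j + 4913 = 24(576j³ + 1224j² + 867j + 204) + 17, so t³ ≡ 17 (mod 24).

Converse. Suppose t³ ≡ 17 (mod 24). The only residue r in {0, …, 23} with r³ ≡ 17 (mod 24) is r = 17, so t ≡ 17 (mod 24).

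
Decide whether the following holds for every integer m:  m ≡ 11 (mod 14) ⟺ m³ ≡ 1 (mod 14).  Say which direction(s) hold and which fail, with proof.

(⇐) This fails: take m = 1. Then 1³ = 1 ≡ 1 (mod 14), yet 1 ≡ 1 (mod 14), not 11.

(⇒) Suppose m ≡ 11 (mod 14). Write m = 14j + 11. Then (14j + 11)³ = 2744j³ + 6468j² + 5082j + 1331 = 14(196j³ + 462j² + 363j + 95) + 1, so m³ ≡ 1 (mod 14).

Only the forward direction holds.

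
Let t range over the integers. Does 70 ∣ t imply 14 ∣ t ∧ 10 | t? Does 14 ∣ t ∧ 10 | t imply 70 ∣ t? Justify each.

Both directions hold; the statement is true.

[⇐] Suppose 14 ∣ t and 10 ∣ t. Any common multiple of 14 and 10 is a multiple of their lcm; here lcm(14, 10) = 14·10/gcd(14, 10) = 140/2 = 70, so 70 ∣ t.

[⇒] If 70 ∣ t, write t = 70q. Since 70 = 5·14, t = 14·(5q), so 14 ∣ t; and since 70 = 7·10, t = 10·(7q), so 10 ∣ t.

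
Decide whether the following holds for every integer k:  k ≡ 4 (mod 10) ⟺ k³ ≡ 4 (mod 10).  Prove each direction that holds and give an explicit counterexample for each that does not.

Equivalent; both directions hold.

Forward direction. Suppose k ≡ 4 (mod 10). Write k = 10j + 4. Then (10j + 4)³ = 1000j³ + 1200j² + 480j + 64 = 10(100j³ + 120j² + 48j + 6) + 4, so k³ ≡ 4 (mod 10).

Converse. For the converse, argue contrapositively. If k ≢ 4 (mod 10), then k is congruent to one of 0, 1, 2, 3, 5, 6, 7, 8, 9 modulo 10, and these give k³ ≡ 0, 1, 8, 7, 5, 6, 3, 2, 9 respectively — never 4.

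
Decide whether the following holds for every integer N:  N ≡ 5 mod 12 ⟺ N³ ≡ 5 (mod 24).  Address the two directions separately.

(→) This fails: take N = 17. Then 17 ≡ 5 (mod 12), but 17³ = 4913 ≡ 17 (mod 24), not 5.

(←) Conversely, the residues r modulo 24 with r³ ≡ 5 (mod 24) are exactly {5}, and each is ≡ 5 (mod 12).

Not equivalent: only (⇐) holds.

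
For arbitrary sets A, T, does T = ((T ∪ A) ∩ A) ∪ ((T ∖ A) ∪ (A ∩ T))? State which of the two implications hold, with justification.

(⟹) Let x ∈ T. Then either x ∈ T and x ∉ A; or x ∈ A ∩ T. In each case x ∈ ((T ∪ A) ∩ A) ∪ ((T ∖ A) ∪ (A ∩ T)), so T ⊆ ((T ∪ A) ∩ A) ∪ ((T ∖ A) ∪ (A ∩ T)).

(⟸) This inclusion fails. Take A = {1}, T = ∅; then 1 ∈ ((T ∪ A) ∩ A) ∪ ((T ∖ A) ∪ (A ∩ T)) but 1 ∉ T.

Only the forward inclusion holds.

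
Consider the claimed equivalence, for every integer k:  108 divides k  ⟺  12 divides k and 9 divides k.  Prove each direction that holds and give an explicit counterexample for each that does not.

(⇒) holds; (⇐) fails.

(⇒) If 108 ∣ k, write k = 108q. Since 108 = 9·12, k = 12·(9q), so 12 ∣ k; and since 108 = 12·9, k = 9·(12q), so 9 ∣ k.

(⇐) This fails: take k = 36. Both 12 ∣ 36 and 9 ∣ 36, yet 36 is not a multiple of 108 (since 36 = 0·108 + 36), so 108 ∤ 36.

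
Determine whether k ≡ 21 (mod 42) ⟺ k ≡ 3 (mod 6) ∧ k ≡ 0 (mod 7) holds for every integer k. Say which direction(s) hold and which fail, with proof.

(⇐) If k ≡ 3 (mod 6) and k ≡ 0 (mod 7), then by the Chinese remainder theorem k ≡ 21 (mod 42). This is exactly k ≡ 21 (mod 42).

(⇒) Suppose k ≡ 21 (mod 42); write k = 42j + 21. Since 6 ∣ 42, reducing mod 6 gives k ≡ 21 ≡ 3 (mod 6); since 7 ∣ 42, reducing mod 7 gives k ≡ 21 ≡ 0 (mod 7).

Both implications hold.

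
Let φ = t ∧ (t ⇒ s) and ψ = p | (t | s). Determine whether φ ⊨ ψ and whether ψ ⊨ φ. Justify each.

Only the forward implication holds.

(→) Assume the antecedent. If p is true, p | (t | s) reduces to true regardless of the other variables. If p is false, the antecedent forces (p = F, s = T, t = T), and p | (t | s) holds there. Either way p | (t | s) holds.

(←) This fails. Under p = T, s = F, t = F, the left side is false but the right side is true.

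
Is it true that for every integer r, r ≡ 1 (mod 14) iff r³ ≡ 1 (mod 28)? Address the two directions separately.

(⇒) This fails: take r = 15. Then 15 ≡ 1 (mod 14), but 15³ = 3375 ≡ 15 (mod 28), not 1.

(⇐) This fails: take r = 9. Then 9³ = 729 ≡ 1 (mod 28), yet 9 ≡ 9 (mod 14), not 1.

Neither implication holds.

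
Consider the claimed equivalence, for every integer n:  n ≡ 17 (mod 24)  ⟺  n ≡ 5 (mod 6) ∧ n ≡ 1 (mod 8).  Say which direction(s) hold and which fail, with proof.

Both implications hold.

Forward direction. Suppose n ≡ 17 (mod 24); write n = 24j + 17. Since 6 ∣ 24, reducing mod 6 gives n ≡ 17 ≡ 5 (mod 6); since 8 ∣ 24, reducing mod 8 gives n ≡ 17 ≡ 1 (mod 8).

Converse. If n ≡ 5 (mod 6) and n ≡ 1 (mod 8), then by the Chinese remainder theorem n ≡ 17 (mod 24). This is exactly n ≡ 17 (mod 24).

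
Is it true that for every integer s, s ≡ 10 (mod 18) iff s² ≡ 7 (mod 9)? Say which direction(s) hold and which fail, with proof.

[⇒] This fails: take s = 10. Then 10 ≡ 10 (mod 18), but 10² = 100 ≡ 1 (mod 9), not 7.

[⇐] This fails: take s = 4. Then 4² = 16 ≡ 7 (mod 9), yet 4 ≡ 4 (mod 18), not 10.

Neither direction holds.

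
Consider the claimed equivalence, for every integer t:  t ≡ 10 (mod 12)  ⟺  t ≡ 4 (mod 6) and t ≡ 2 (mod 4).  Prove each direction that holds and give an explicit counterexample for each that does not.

Equivalent; both directions hold.

(⇒) Suppose t ≡ 10 (mod 12); write t = 12j + 10. Since 6 ∣ 12, reducing mod 6 gives t ≡ 10 ≡ 4 (mod 6); since 4 ∣ 12, reducing mod 4 gives t ≡ 10 ≡ 2 (mod 4).

(⇐) Conversely, if t ≡ 4 (mod 6) and t ≡ 2 (mod 4), then by the Chinese remainder theorem t ≡ 10 (mod 12). This is exactly t ≡ 10 (mod 12).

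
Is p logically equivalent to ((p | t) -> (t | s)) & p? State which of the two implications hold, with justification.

The forward direction fails; the converse holds.

(→) This fails. Under t = F, p = T, s = F, the left side is true but the right side is false.

(←) Assume the antecedent. If t is true, the antecedent forces (t = T, p = T, s = F) or (t = T, p = T, s = T), and p holds there. If t is false, the antecedent forces (t = F, p = T, s = T), and p holds there. Either way p holds.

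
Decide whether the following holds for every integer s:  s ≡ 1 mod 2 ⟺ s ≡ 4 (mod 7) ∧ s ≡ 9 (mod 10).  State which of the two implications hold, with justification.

Only the reverse direction holds.

(⇒) This fails: s = 1 gives 1 ≡ 1 (mod 2) but 1 ≡ 1 (mod 7), so the conjunction on the right does not hold.

(⇐) Conversely, if s ≡ 4 (mod 7) and s ≡ 9 (mod 10), then by the Chinese remainder theorem s ≡ 39 (mod 70). Since 39 ≡ 1 (mod 2) and 2 ∣ 70, we get s ≡ 1 (mod 2).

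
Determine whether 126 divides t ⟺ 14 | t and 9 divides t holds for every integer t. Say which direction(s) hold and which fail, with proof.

Equivalent; both directions hold.

(⟹) If 126 ∣ t, write t = 126q. Since 126 = 9·14, t = 14·(9q), so 14 ∣ t; and since 126 = 14·9, t = 9·(14q), so 9 ∣ t.

(⟸) Suppose 14 ∣ t and 9 ∣ t. Any common multiple of 14 and 9 is a multiple of their lcm; here gcd(14, 9) = 1, so lcm(14, 9) = 14·9 = 126, so 126 ∣ t.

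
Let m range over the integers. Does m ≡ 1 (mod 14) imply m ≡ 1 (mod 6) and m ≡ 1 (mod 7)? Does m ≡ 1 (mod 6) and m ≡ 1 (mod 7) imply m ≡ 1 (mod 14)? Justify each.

[⇒] This fails: m = 29 gives 29 ≡ 1 (mod 14) but 29 ≡ 5 (mod 6), so the conjunction on the right does not hold.

[⇐] Conversely, if m ≡ 1 (mod 6) and m ≡ 1 (mod 7), then by the Chinese remainder theorem m ≡ 1 (mod 42). Since 1 ≡ 1 (mod 14) and 14 ∣ 42, we get m ≡ 1 (mod 14).

The forward direction fails; the converse holds.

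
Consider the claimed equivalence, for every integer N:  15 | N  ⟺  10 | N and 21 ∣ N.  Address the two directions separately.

Forward direction. This fails: take N = 15. Certainly 15 ∣ 15, but 10 ∤ 15.

Converse. Suppose 10 ∣ N and 21 ∣ N. Any common multiple of 10 and 21 is a multiple of their lcm; here gcd(10, 21) = 1, so lcm(10, 21) = 10·21 = 210, so 210 ∣ N. Since 15 ∣ 210, it follows that 15 ∣ N.

Only the converse holds.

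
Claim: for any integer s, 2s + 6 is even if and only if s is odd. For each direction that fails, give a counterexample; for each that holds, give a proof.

Only the reverse direction holds.

(→) This fails: take s = 0. Then 2s + 6 = 6, which is even, yet s = 0 is even, not odd.

(←) Suppose s is odd. Since 2 is even, 2s is even for every s, so 2s + 6 has the same parity as 6, which is even. Hence 2s + 6 is even.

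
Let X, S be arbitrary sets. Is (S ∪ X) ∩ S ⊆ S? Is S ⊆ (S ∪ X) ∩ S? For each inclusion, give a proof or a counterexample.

Both inclusions hold; the sets are equal.

Reverse inclusion. Let x ∈ S. Then either x ∈ S and x ∉ X; or x ∈ X ∩ S. In each case x ∈ (S ∪ X) ∩ S, so S ⊆ (S ∪ X) ∩ S.

Forward inclusion. Let x ∈ (S ∪ X) ∩ S. Then either x ∈ S and x ∉ X; or x ∈ X ∩ S. In each case x ∈ S, so (S ∪ X) ∩ S ⊆ S.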